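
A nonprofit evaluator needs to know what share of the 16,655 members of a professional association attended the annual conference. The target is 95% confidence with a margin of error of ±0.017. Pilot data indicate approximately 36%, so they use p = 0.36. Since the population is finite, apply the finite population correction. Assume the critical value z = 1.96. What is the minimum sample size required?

2588

Unadjusted: n₀ = 1.96² × 0.36 × 0.64 / 0.017² ≈ 3062.65, so n₀ = 3063.
Finite population correction with N = 16,655: n = n₀ / (1 + (n₀−1)/N) = 3063 / (1 + 3062/16655) = 3063 / 1.1838 ≈ 2587.32.
Rounding up, n = 2588.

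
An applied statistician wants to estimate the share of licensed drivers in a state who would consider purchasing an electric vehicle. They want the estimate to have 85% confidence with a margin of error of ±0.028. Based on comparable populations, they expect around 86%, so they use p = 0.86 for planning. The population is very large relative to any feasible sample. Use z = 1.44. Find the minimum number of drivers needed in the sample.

319

With p = 0.86, p(1−p) = 0.1204.
n = z²·p(1−p)/E² = 1.44² × 0.1204 / 0.028² = 2.0736 × 0.1204 / 0.000784 ≈ 318.45.
Rounding up gives n = 319.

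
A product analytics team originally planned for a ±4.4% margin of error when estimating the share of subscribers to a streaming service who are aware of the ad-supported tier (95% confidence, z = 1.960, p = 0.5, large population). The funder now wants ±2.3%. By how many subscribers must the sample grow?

At ±4.4%: n = 1.960² × 0.2500 / 0.044² ≈ 496.07 → 497.
At ±2.3%: n = 1.960² × 0.2500 / 0.023² ≈ 1815.50 → 1816.
Additional respondents: 1816 − 497 = 1319.

1319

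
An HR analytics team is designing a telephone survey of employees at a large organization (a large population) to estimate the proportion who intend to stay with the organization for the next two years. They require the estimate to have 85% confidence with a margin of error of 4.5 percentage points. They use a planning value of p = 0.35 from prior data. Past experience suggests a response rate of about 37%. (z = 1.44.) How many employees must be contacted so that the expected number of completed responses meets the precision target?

Completed interviews needed: n₀ = 1.44² × 0.2275 / 0.045² ≈ 232.96 → 233.
At a 37% response rate, contacts needed = 233 / 0.37 ≈ 629.73 → 630.

630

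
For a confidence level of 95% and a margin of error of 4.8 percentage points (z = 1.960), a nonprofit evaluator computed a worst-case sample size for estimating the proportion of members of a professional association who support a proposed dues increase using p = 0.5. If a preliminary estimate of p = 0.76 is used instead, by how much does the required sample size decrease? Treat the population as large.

Conservative (p = 0.5): n = 1.960² × 0.25 / 0.048² ≈ 416.84 → 417.
Using p = 0.76: p(1−p) = 0.1824, so n = 1.960² × 0.1824 / 0.048² ≈ 304.13 → 305.
Reduction: 417 − 305 = 112.

112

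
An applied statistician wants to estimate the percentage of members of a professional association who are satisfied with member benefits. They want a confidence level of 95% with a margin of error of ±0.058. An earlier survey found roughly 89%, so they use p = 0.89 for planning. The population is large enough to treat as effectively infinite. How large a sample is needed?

For 95% confidence, z = 1.96.
With p = 0.89, p(1−p) = 0.0979.
n = z²·p(1−p)/E² = 1.96² × 0.0979 / 0.058² = 3.8416 × 0.0979 / 0.003364 ≈ 111.80.
Rounding up gives n = 112.

112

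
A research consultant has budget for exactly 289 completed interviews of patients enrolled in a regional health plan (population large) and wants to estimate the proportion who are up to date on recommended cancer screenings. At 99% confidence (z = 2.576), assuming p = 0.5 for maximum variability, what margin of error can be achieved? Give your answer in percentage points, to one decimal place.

7.6

SE(p̂) = √[p(1−p)/n] = √[0.2500/289] = 0.02941.
E = z × SE = 2.576 × 0.02941 = 0.07576, or 7.6 percentage points.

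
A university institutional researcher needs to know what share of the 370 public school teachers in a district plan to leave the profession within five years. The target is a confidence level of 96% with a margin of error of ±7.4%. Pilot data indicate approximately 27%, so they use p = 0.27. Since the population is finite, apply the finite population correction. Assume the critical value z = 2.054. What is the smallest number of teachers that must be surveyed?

Unadjusted: n₀ = 2.054² × 0.27 × 0.73 / 0.074² ≈ 151.85, so n₀ = 152.
Finite population correction with N = 370: n = n₀ / (1 + (n₀−1)/N) = 152 / (1 + 151/370) = 152 / 1.4081 ≈ 107.95.
Rounding up, n = 108.

108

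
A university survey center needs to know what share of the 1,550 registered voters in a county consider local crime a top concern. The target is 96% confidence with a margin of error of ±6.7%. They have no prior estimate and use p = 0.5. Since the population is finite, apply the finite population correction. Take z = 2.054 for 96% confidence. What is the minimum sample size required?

Unadjusted: n₀ = 2.054² × 0.50 × 0.50 / 0.067² ≈ 234.96, so n₀ = 235.
Finite population correction with N = 1,550: n = n₀ / (1 + (n₀−1)/N) = 235 / (1 + 234/1550) = 235 / 1.1510 ≈ 204.18.
Rounding up, n = 205.

205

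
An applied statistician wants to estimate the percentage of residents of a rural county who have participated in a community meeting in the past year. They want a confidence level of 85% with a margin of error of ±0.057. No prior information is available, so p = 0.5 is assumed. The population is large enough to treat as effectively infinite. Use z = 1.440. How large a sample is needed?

160

With p = 0.5, p(1−p) = 0.25.
n = z²·p(1−p)/E² = 1.440² × 0.2500 / 0.057² = 2.0736 × 0.2500 / 0.003249 ≈ 159.56.
Rounding up gives n = 160.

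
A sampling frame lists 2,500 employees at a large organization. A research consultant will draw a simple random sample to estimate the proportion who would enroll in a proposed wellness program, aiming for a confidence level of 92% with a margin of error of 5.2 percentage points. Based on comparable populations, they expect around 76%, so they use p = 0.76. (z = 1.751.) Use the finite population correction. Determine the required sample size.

Unadjusted: n₀ = 1.751² × 0.76 × 0.24 / 0.052² ≈ 206.82, so n₀ = 207.
Finite population correction with N = 2,500: n = n₀ / (1 + (n₀−1)/N) = 207 / (1 + 206/2500) = 207 / 1.0824 ≈ 191.24.
Rounding up, n = 192.

192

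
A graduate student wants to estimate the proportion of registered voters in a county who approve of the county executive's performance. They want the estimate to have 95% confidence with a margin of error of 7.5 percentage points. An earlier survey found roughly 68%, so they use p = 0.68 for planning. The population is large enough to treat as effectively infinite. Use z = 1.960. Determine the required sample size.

149

With p = 0.68, p(1−p) = 0.2176.
n = z²·p(1−p)/E² = 1.960² × 0.2176 / 0.075² = 3.8416 × 0.2176 / 0.005625 ≈ 148.61.
Rounding up gives n = 149.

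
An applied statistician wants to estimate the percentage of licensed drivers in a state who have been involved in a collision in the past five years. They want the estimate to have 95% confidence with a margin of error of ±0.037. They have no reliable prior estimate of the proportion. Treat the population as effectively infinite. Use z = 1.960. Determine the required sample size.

702

With no prior estimate, use p = 0.5, giving p(1−p) = 0.25.
n = z²·p(1−p)/E² = 1.960² × 0.2500 / 0.037² = 3.8416 × 0.2500 / 0.001369 ≈ 701.53.
Rounding up gives n = 702.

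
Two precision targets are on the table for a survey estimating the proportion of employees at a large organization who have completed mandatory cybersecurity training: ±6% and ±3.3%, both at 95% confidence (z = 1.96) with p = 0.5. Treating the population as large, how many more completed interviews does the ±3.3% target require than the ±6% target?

615

At ±6%: n = 1.96² × 0.2500 / 0.060² ≈ 266.78 → 267.
At ±3.3%: n = 1.96² × 0.2500 / 0.033² ≈ 881.91 → 882.
Additional respondents: 882 − 267 = 615.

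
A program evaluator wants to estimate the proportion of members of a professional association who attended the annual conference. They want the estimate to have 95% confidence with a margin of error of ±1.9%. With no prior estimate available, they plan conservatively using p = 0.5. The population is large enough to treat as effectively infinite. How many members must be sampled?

For 95% confidence, z = 1.960.
With p = 0.5, p(1−p) = 0.25.
n = z²·p(1−p)/E² = 1.960² × 0.2500 / 0.019² = 3.8416 × 0.2500 / 0.000361 ≈ 2660.39.
Rounding up gives n = 2661.

2661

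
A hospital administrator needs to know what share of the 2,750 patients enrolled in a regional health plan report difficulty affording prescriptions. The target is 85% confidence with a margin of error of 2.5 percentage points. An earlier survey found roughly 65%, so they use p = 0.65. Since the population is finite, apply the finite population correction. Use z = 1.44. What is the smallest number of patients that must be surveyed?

593

Unadjusted: n₀ = 1.44² × 0.65 × 0.35 / 0.025² ≈ 754.79, so n₀ = 755.
Finite population correction with N = 2,750: n = n₀ / (1 + (n₀−1)/N) = 755 / (1 + 754/2750) = 755 / 1.2742 ≈ 592.54.
Rounding up, n = 593.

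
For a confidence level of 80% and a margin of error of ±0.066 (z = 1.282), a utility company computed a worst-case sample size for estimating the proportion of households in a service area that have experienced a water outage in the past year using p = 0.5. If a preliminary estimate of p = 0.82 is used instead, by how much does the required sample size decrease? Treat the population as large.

39

Conservative (p = 0.5): n = 1.282² × 0.25 / 0.066² ≈ 94.33 → 95.
Using p = 0.82: p(1−p) = 0.1476, so n = 1.282² × 0.1476 / 0.066² ≈ 55.69 → 56.
Reduction: 95 − 56 = 39.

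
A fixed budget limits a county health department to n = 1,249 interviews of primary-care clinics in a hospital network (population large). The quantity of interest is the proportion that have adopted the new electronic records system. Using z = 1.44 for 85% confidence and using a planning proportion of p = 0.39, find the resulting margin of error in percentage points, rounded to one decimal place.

2.0

SE(p̂) = √[p(1−p)/n] = √[0.2379/1249] = 0.01380.
E = z × SE = 1.44 × 0.01380 = 0.01987, or 2.0 percentage points.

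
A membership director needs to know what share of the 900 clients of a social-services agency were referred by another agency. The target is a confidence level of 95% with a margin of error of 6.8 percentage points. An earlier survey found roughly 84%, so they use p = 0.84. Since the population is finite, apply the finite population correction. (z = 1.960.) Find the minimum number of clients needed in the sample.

Unadjusted: n₀ = 1.960² × 0.84 × 0.16 / 0.068² ≈ 111.66, so n₀ = 112.
Finite population correction with N = 900: n = n₀ / (1 + (n₀−1)/N) = 112 / (1 + 111/900) = 112 / 1.1233 ≈ 99.70.
Rounding up, n = 100.

100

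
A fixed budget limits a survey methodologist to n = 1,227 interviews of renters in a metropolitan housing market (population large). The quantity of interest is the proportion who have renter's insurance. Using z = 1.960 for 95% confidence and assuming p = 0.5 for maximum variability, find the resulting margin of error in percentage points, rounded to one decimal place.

2.8

SE(p̂) = √[p(1−p)/n] = √[0.2500/1227] = 0.01427.
E = z × SE = 1.960 × 0.01427 = 0.02798, or 2.8 percentage points.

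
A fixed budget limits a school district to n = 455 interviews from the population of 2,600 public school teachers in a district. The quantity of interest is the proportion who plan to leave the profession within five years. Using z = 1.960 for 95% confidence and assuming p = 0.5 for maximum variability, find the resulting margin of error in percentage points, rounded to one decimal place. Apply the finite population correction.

4.2

Finite-population factor: (N−n)/(N−1) = (2600−455)/(2600−1) = 0.8253.
SE(p̂) = √[p(1−p)/n · (N−n)/(N−1)] = √[0.2500/455 × 0.8253] = 0.02129.
E = z × SE = 1.960 × 0.02129 = 0.04174 ≈ 4.2 percentage points.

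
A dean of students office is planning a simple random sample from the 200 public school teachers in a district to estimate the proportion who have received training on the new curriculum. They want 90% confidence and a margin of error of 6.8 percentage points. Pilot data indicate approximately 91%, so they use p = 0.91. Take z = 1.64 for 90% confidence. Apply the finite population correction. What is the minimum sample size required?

39

Unadjusted: n₀ = 1.64² × 0.91 × 0.09 / 0.068² ≈ 47.64, so n₀ = 48.
Finite population correction with N = 200: n = n₀ / (1 + (n₀−1)/N) = 48 / (1 + 47/200) = 48 / 1.2350 ≈ 38.87.
Rounding up, n = 39.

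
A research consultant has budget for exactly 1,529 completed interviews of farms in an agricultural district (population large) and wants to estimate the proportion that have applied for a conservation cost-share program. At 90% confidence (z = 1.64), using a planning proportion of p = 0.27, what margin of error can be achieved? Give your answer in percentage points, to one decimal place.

1.9

SE(p̂) = √[p(1−p)/n] = √[0.1971/1529] = 0.01135.
E = z × SE = 1.64 × 0.01135 = 0.01862, or 1.9 percentage points.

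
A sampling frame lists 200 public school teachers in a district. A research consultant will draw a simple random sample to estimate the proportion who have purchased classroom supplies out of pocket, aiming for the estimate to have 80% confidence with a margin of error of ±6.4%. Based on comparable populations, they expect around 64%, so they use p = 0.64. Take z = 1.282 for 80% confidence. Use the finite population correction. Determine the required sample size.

64

Unadjusted: n₀ = 1.282² × 0.64 × 0.36 / 0.064² ≈ 92.45, so n₀ = 93.
Finite population correction with N = 200: n = n₀ / (1 + (n₀−1)/N) = 93 / (1 + 92/200) = 93 / 1.4600 ≈ 63.70.
Rounding up, n = 64.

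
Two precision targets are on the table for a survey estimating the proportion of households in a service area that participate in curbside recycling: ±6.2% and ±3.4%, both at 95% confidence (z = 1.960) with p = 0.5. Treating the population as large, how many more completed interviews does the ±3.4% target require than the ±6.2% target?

581

At ±6.2%: n = 1.960² × 0.2500 / 0.062² ≈ 249.84 → 250.
At ±3.4%: n = 1.960² × 0.2500 / 0.034² ≈ 830.80 → 831.
Additional respondents: 831 − 250 = 581.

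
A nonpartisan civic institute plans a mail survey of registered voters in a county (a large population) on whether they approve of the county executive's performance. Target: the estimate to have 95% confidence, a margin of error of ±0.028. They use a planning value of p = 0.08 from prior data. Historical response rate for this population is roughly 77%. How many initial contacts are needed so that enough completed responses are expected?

For 95% confidence, z = 1.960.
Completed interviews needed: n₀ = 1.960² × 0.0736 / 0.028² ≈ 360.64 → 361.
At a 77% response rate, contacts needed = 361 / 0.77 ≈ 468.83 → 469.

469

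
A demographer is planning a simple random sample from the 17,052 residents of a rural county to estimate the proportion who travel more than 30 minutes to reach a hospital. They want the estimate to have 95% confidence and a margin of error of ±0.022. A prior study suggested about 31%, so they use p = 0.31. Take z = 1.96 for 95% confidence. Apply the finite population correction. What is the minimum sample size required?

Unadjusted: n₀ = 1.96² × 0.31 × 0.69 / 0.022² ≈ 1697.76, so n₀ = 1698.
Finite population correction with N = 17,052: n = n₀ / (1 + (n₀−1)/N) = 1698 / (1 + 1697/17052) = 1698 / 1.0995 ≈ 1544.31.
Rounding up, n = 1545.

1545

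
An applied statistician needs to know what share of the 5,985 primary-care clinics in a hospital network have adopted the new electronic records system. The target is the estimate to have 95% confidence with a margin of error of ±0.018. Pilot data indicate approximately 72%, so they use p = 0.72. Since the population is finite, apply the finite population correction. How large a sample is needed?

For 95% confidence, z = 1.960.
Unadjusted: n₀ = 1.960² × 0.72 × 0.28 / 0.018² ≈ 2390.33, so n₀ = 2391.
Finite population correction with N = 5,985: n = n₀ / (1 + (n₀−1)/N) = 2391 / (1 + 2390/5985) = 2391 / 1.3993 ≈ 1708.67.
Rounding up, n = 1709.

1709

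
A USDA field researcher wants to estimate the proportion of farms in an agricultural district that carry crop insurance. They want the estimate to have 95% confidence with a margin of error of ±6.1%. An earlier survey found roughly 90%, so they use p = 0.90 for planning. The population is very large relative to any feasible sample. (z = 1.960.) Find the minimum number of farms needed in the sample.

With p = 0.90, p(1−p) = 0.0900.
n = z²·p(1−p)/E² = 1.960² × 0.0900 / 0.061² = 3.8416 × 0.0900 / 0.003721 ≈ 92.92.
Rounding up gives n = 93.

93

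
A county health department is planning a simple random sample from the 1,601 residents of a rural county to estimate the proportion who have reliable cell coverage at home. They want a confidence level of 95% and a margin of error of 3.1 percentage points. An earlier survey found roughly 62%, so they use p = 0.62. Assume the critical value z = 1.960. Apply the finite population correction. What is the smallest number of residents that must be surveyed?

594

Unadjusted: n₀ = 1.960² × 0.62 × 0.38 / 0.031² ≈ 941.81, so n₀ = 942.
Finite population correction with N = 1,601: n = n₀ / (1 + (n₀−1)/N) = 942 / (1 + 941/1601) = 942 / 1.5878 ≈ 593.29.
Rounding up, n = 594.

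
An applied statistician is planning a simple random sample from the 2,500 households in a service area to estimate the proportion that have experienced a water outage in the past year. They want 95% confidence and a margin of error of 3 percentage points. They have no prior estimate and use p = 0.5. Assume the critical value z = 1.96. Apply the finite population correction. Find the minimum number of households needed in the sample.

Unadjusted: n₀ = 1.96² × 0.50 × 0.50 / 0.030² ≈ 1067.11, so n₀ = 1068.
Finite population correction with N = 2,500: n = n₀ / (1 + (n₀−1)/N) = 1068 / (1 + 1067/2500) = 1068 / 1.4268 ≈ 748.53.
Rounding up, n = 749.

749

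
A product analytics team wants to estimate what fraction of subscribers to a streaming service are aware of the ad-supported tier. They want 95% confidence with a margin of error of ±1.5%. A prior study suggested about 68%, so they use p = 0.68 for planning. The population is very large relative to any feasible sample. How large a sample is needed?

For 95% confidence, z = 1.96.
With p = 0.68, p(1−p) = 0.2176.
n = z²·p(1−p)/E² = 1.96² × 0.2176 / 0.015² = 3.8416 × 0.2176 / 0.000225 ≈ 3715.25.
Rounding up gives n = 3716.

3716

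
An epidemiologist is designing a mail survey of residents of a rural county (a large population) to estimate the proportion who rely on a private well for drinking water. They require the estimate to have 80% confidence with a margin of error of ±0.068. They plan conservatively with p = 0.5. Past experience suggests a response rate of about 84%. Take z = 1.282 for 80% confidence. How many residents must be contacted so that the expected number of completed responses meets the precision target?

Completed interviews needed: n₀ = 1.282² × 0.2500 / 0.068² ≈ 88.86 → 89.
At an 84% response rate, contacts needed = 89 / 0.84 ≈ 105.95 → 106.

106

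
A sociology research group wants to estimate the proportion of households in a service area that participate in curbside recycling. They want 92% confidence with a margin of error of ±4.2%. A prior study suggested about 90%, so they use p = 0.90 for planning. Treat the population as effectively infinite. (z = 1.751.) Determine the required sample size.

157

With p = 0.90, p(1−p) = 0.0900.
n = z²·p(1−p)/E² = 1.751² × 0.0900 / 0.042² = 3.0660 × 0.0900 / 0.001764 ≈ 156.43.
Rounding up gives n = 157.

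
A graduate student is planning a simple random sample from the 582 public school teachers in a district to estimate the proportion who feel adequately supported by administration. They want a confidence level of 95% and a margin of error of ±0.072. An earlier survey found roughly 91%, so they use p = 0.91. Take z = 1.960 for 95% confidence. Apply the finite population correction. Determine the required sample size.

56

Unadjusted: n₀ = 1.960² × 0.91 × 0.09 / 0.072² ≈ 60.69, so n₀ = 61.
Finite population correction with N = 582: n = n₀ / (1 + (n₀−1)/N) = 61 / (1 + 60/582) = 61 / 1.1031 ≈ 55.30.
Rounding up, n = 56.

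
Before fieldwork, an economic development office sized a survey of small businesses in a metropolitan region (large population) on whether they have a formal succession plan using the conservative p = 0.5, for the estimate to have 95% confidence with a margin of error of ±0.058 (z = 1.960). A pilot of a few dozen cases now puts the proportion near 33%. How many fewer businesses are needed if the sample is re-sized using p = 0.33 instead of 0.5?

Conservative (p = 0.5): n = 1.960² × 0.25 / 0.058² ≈ 285.49 → 286.
Using p = 0.33: p(1−p) = 0.2211, so n = 1.960² × 0.2211 / 0.058² ≈ 252.49 → 253.
Reduction: 286 − 253 = 33.

33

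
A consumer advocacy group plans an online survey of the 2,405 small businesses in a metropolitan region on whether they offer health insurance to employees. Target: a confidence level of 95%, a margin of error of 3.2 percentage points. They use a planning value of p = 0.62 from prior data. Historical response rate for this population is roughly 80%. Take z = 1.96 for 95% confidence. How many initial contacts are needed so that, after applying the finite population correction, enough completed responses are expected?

809

Completed interviews needed (unadjusted): n₀ = 1.96² × 0.2356 / 0.032² ≈ 883.87 → 884.
FPC for N = 2,405: n = 884 / (1 + 883/2405) = 884 / 1.3672 ≈ 646.60 → 647.
At an 80% response rate, contacts needed = 647 / 0.80 ≈ 808.75 → 809.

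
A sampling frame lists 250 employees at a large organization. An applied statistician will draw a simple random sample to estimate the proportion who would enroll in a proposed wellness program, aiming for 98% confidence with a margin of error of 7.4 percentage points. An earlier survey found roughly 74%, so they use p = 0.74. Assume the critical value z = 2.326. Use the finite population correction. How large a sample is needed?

Unadjusted: n₀ = 2.326² × 0.74 × 0.26 / 0.074² ≈ 190.09, so n₀ = 191.
Finite population correction with N = 250: n = n₀ / (1 + (n₀−1)/N) = 191 / (1 + 190/250) = 191 / 1.7600 ≈ 108.52.
Rounding up, n = 109.

109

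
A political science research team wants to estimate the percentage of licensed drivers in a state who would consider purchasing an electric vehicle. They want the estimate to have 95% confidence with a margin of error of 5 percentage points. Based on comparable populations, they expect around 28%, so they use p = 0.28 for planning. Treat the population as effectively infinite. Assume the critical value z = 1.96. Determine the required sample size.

310

With p = 0.28, p(1−p) = 0.2016.
n = z²·p(1−p)/E² = 1.96² × 0.2016 / 0.050² = 3.8416 × 0.2016 / 0.002500 ≈ 309.79.
Rounding up gives n = 310.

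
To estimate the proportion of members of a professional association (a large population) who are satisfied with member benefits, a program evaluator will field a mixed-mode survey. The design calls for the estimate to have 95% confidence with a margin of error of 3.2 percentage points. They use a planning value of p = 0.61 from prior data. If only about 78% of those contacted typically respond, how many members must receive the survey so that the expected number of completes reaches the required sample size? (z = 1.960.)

Completed interviews needed: n₀ = 1.960² × 0.2379 / 0.032² ≈ 892.50 → 893.
At a 78% response rate, contacts needed = 893 / 0.78 ≈ 1144.87 → 1145.

1145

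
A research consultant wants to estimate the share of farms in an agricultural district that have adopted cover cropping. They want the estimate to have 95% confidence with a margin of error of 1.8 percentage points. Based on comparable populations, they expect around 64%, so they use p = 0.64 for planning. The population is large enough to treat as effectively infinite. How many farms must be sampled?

For 95% confidence, z = 1.96.
With p = 0.64, p(1−p) = 0.2304.
n = z²·p(1−p)/E² = 1.96² × 0.2304 / 0.018² = 3.8416 × 0.2304 / 0.000324 ≈ 2731.80.
Rounding up gives n = 2732.

2732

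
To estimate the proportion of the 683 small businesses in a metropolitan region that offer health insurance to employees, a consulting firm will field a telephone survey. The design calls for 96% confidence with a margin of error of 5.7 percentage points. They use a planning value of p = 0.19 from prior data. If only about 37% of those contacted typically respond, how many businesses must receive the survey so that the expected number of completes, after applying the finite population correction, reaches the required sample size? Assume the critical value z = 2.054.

Completed interviews needed (unadjusted): n₀ = 2.054² × 0.1539 / 0.057² ≈ 199.84 → 200.
FPC for N = 683: n = 200 / (1 + 199/683) = 200 / 1.2914 ≈ 154.88 → 155.
At a 37% response rate, contacts needed = 155 / 0.37 ≈ 418.92 → 419.

419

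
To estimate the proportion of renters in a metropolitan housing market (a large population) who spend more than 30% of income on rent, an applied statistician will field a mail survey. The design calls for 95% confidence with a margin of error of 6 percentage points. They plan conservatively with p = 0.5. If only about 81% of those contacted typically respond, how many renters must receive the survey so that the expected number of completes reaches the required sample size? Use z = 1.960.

Completed interviews needed: n₀ = 1.960² × 0.2500 / 0.060² ≈ 266.78 → 267.
At an 81% response rate, contacts needed = 267 / 0.81 ≈ 329.63 → 330.

330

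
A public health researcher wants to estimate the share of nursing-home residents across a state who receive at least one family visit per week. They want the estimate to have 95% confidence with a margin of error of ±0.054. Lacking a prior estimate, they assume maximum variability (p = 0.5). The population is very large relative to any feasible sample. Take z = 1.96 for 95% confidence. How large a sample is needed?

330

With p = 0.5, p(1−p) = 0.25.
n = z²·p(1−p)/E² = 1.96² × 0.2500 / 0.054² = 3.8416 × 0.2500 / 0.002916 ≈ 329.36.
Rounding up gives n = 330.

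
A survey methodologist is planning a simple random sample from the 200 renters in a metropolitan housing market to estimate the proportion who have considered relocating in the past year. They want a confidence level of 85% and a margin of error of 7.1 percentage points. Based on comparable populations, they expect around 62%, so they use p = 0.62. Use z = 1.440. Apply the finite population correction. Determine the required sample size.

66

Unadjusted: n₀ = 1.440² × 0.62 × 0.38 / 0.071² ≈ 96.91, so n₀ = 97.
Finite population correction with N = 200: n = n₀ / (1 + (n₀−1)/N) = 97 / (1 + 96/200) = 97 / 1.4800 ≈ 65.54.
Rounding up, n = 66.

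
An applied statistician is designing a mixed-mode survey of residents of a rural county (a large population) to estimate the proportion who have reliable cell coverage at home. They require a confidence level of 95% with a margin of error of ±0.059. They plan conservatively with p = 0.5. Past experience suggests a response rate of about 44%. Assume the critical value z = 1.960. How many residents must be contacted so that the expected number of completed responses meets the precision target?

628

Completed interviews needed: n₀ = 1.960² × 0.2500 / 0.059² ≈ 275.90 → 276.
At a 44% response rate, contacts needed = 276 / 0.44 ≈ 627.27 → 628.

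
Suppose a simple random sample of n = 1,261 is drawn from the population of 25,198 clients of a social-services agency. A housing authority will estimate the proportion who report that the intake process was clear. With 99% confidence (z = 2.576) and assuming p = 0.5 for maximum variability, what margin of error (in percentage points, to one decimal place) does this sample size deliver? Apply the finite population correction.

3.5

Finite-population factor: (N−n)/(N−1) = (25198−1261)/(25198−1) = 0.9500.
SE(p̂) = √[p(1−p)/n · (N−n)/(N−1)] = √[0.2500/1261 × 0.9500] = 0.01372.
E = z × SE = 2.576 × 0.01372 = 0.03535 ≈ 3.5 percentage points.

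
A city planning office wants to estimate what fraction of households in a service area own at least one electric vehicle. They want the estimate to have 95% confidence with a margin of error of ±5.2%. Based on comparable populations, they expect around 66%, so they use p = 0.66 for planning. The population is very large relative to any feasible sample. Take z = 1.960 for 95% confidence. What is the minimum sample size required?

319

With p = 0.66, p(1−p) = 0.2244.
n = z²·p(1−p)/E² = 1.960² × 0.2244 / 0.052² = 3.8416 × 0.2244 / 0.002704 ≈ 318.81.
Rounding up gives n = 319.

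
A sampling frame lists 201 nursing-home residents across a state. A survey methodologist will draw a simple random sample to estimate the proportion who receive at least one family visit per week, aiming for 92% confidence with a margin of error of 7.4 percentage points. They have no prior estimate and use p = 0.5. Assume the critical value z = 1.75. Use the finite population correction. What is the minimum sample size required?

Unadjusted: n₀ = 1.75² × 0.50 × 0.50 / 0.074² ≈ 139.81, so n₀ = 140.
Finite population correction with N = 201: n = n₀ / (1 + (n₀−1)/N) = 140 / (1 + 139/201) = 140 / 1.6915 ≈ 82.76.
Rounding up, n = 83.

83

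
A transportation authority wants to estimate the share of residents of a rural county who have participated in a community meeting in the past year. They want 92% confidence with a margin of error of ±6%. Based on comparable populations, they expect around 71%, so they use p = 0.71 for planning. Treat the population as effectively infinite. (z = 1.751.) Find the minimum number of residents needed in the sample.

With p = 0.71, p(1−p) = 0.2059.
n = z²·p(1−p)/E² = 1.751² × 0.2059 / 0.060² = 3.0660 × 0.2059 / 0.003600 ≈ 175.36.
Rounding up gives n = 176.

176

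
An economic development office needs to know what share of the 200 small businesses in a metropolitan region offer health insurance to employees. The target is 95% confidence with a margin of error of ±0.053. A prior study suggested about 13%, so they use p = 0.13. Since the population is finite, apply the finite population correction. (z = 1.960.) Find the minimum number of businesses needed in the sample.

Unadjusted: n₀ = 1.960² × 0.13 × 0.87 / 0.053² ≈ 154.68, so n₀ = 155.
Finite population correction with N = 200: n = n₀ / (1 + (n₀−1)/N) = 155 / (1 + 154/200) = 155 / 1.7700 ≈ 87.57.
Rounding up, n = 88.

88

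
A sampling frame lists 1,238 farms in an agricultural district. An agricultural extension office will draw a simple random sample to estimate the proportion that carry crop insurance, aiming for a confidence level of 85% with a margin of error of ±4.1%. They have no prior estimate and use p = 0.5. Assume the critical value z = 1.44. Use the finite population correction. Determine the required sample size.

Unadjusted: n₀ = 1.44² × 0.50 × 0.50 / 0.041² ≈ 308.39, so n₀ = 309.
Finite population correction with N = 1,238: n = n₀ / (1 + (n₀−1)/N) = 309 / (1 + 308/1238) = 309 / 1.2488 ≈ 247.44.
Rounding up, n = 248.

248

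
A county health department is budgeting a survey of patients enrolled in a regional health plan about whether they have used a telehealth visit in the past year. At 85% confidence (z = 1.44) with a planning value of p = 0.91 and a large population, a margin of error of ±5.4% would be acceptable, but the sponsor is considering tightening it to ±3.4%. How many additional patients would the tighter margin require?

At ±5.4%: n = 1.44² × 0.0819 / 0.054² ≈ 58.24 → 59.
At ±3.4%: n = 1.44² × 0.0819 / 0.034² ≈ 146.91 → 147.
Additional respondents: 147 − 59 = 88.

88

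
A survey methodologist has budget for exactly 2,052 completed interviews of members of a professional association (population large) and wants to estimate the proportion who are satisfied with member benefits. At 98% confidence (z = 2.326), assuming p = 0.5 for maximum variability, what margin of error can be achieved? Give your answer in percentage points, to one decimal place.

2.6

SE(p̂) = √[p(1−p)/n] = √[0.2500/2052] = 0.01104.
E = z × SE = 2.326 × 0.01104 = 0.02567, or 2.6 percentage points.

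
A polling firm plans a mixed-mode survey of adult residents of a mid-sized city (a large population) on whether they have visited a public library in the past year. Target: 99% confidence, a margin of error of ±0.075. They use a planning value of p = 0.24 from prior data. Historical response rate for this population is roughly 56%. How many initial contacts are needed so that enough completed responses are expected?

386

For 99% confidence, z = 2.58.
Completed interviews needed: n₀ = 2.58² × 0.1824 / 0.075² ≈ 215.84 → 216.
At a 56% response rate, contacts needed = 216 / 0.56 ≈ 385.71 → 386.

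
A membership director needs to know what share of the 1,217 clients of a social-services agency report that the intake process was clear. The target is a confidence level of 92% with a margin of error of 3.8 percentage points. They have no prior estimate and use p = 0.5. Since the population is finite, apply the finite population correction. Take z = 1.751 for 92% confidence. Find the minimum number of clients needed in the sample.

370

Unadjusted: n₀ = 1.751² × 0.50 × 0.50 / 0.038² ≈ 530.82, so n₀ = 531.
Finite population correction with N = 1,217: n = n₀ / (1 + (n₀−1)/N) = 531 / (1 + 530/1217) = 531 / 1.4355 ≈ 369.91.
Rounding up, n = 370.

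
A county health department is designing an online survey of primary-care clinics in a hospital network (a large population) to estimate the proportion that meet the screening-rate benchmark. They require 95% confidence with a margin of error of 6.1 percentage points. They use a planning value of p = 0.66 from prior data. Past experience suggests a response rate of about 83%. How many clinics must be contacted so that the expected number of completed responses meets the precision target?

For 95% confidence, z = 1.960.
Completed interviews needed: n₀ = 1.960² × 0.2244 / 0.061² ≈ 231.67 → 232.
At an 83% response rate, contacts needed = 232 / 0.83 ≈ 279.52 → 280.

280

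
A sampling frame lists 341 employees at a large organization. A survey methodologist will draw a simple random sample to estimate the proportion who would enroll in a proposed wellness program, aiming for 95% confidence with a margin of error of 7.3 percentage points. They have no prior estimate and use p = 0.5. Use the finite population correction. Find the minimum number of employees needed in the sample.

119

For 95% confidence, z = 1.960.
Unadjusted: n₀ = 1.960² × 0.50 × 0.50 / 0.073² ≈ 180.22, so n₀ = 181.
Finite population correction with N = 341: n = n₀ / (1 + (n₀−1)/N) = 181 / (1 + 180/341) = 181 / 1.5279 ≈ 118.47.
Rounding up, n = 119.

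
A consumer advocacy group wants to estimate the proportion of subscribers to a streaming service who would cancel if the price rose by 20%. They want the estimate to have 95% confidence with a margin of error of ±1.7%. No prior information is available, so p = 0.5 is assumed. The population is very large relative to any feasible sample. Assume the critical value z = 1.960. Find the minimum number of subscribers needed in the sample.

3324

With p = 0.5, p(1−p) = 0.25.
n = z²·p(1−p)/E² = 1.960² × 0.2500 / 0.017² = 3.8416 × 0.2500 / 0.000289 ≈ 3323.18.
Rounding up gives n = 3324.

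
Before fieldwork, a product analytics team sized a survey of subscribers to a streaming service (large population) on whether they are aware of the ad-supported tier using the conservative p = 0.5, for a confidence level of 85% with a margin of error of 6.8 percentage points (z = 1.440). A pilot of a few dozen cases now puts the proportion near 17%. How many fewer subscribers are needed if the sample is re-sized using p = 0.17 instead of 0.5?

Conservative (p = 0.5): n = 1.440² × 0.25 / 0.068² ≈ 112.11 → 113.
Using p = 0.17: p(1−p) = 0.1411, so n = 1.440² × 0.1411 / 0.068² ≈ 63.28 → 64.
Reduction: 113 − 64 = 49.

49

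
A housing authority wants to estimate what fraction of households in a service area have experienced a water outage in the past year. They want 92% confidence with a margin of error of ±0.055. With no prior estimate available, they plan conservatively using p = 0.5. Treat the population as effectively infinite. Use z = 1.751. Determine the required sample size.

With p = 0.5, p(1−p) = 0.25.
n = z²·p(1−p)/E² = 1.751² × 0.2500 / 0.055² = 3.0660 × 0.2500 / 0.003025 ≈ 253.39.
Rounding up gives n = 254.

254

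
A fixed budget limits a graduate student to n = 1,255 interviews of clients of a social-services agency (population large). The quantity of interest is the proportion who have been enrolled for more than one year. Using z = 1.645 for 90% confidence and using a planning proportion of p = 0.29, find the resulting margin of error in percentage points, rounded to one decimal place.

2.1

SE(p̂) = √[p(1−p)/n] = √[0.2059/1255] = 0.01281.
E = z × SE = 1.645 × 0.01281 = 0.02107, or 2.1 percentage points.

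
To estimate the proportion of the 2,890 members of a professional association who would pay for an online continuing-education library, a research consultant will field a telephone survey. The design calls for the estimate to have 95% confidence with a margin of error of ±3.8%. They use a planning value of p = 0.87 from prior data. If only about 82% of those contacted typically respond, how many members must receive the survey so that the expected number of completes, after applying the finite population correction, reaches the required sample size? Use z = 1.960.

Completed interviews needed (unadjusted): n₀ = 1.960² × 0.1131 / 0.038² ≈ 300.89 → 301.
FPC for N = 2,890: n = 301 / (1 + 300/2890) = 301 / 1.1038 ≈ 272.69 → 273.
At an 82% response rate, contacts needed = 273 / 0.82 ≈ 332.93 → 333.

333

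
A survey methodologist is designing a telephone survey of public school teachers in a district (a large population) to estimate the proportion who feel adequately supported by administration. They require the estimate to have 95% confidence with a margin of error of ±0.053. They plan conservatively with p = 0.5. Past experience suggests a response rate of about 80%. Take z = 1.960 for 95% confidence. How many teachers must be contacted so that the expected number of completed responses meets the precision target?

Completed interviews needed: n₀ = 1.960² × 0.2500 / 0.053² ≈ 341.90 → 342.
At an 80% response rate, contacts needed = 342 / 0.80 ≈ 427.50 → 428.

428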